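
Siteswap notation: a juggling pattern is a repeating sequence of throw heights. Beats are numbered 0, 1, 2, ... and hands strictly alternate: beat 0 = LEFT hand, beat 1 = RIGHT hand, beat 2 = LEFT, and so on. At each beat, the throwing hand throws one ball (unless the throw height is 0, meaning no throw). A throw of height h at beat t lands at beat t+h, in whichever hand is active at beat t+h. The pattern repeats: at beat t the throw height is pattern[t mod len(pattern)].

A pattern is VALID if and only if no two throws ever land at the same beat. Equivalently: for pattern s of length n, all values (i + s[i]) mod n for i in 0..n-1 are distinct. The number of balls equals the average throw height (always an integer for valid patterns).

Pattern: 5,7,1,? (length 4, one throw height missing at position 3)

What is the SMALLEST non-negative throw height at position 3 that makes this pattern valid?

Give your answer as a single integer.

i=0: (0 + 5) mod 4 = 1
i=1: (1 + 7) mod 4 = 0
i=2: (2 + 1) mod 4 = 3
i=3: s[i]=? (unknown)
Known residues: [0, 1, 3]; need a permutation of 0..3, so missing residue r = 2
Need (3 + s) mod 4 = 2; smallest s = (2 - 3) mod 4 = 3

Answer: 3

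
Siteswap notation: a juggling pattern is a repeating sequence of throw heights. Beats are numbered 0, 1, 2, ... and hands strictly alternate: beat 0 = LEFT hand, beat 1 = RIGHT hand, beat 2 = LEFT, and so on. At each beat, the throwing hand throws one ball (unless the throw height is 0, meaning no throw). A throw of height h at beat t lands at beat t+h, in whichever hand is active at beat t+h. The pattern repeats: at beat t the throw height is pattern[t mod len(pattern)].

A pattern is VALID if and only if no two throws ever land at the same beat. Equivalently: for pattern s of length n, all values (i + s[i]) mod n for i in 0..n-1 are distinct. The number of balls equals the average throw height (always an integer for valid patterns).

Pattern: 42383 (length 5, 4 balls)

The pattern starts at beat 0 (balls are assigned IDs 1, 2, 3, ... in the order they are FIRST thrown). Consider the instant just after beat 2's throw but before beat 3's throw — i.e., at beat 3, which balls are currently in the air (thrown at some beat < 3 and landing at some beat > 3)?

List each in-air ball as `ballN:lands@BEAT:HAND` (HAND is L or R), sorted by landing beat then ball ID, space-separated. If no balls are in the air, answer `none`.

Beat 0 (L): throw ball1 h=4 -> lands@4:L; in-air after throw: [b1@4:L]
Beat 1 (R): throw ball2 h=2 -> lands@3:R; in-air after throw: [b2@3:R b1@4:L]
Beat 2 (L): throw ball3 h=3 -> lands@5:R; in-air after throw: [b2@3:R b1@4:L b3@5:R]
Beat 3 (R): throw ball2 h=8 -> lands@11:R; in-air after throw: [b1@4:L b3@5:R b2@11:R]

Answer: ball1:lands@4:L ball3:lands@5:R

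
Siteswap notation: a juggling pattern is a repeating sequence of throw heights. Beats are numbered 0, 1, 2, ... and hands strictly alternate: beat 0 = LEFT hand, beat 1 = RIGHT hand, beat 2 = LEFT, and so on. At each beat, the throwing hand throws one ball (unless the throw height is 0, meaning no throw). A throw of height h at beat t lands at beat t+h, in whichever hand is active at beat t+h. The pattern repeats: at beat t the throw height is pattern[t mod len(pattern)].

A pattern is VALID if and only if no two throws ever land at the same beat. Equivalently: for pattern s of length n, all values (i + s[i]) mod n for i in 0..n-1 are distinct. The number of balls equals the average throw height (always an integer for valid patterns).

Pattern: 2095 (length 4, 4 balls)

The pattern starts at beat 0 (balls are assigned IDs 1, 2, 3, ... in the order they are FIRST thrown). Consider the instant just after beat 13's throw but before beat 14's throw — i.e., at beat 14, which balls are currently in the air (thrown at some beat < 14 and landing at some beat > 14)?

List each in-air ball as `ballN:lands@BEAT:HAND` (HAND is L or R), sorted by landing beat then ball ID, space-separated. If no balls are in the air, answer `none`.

Beat 0 (L): throw ball1 h=2 -> lands@2:L; in-air after throw: [b1@2:L]
Beat 2 (L): throw ball1 h=9 -> lands@11:R; in-air after throw: [b1@11:R]
Beat 3 (R): throw ball2 h=5 -> lands@8:L; in-air after throw: [b2@8:L b1@11:R]
Beat 4 (L): throw ball3 h=2 -> lands@6:L; in-air after throw: [b3@6:L b2@8:L b1@11:R]
Beat 6 (L): throw ball3 h=9 -> lands@15:R; in-air after throw: [b2@8:L b1@11:R b3@15:R]
Beat 7 (R): throw ball4 h=5 -> lands@12:L; in-air after throw: [b2@8:L b1@11:R b4@12:L b3@15:R]
Beat 8 (L): throw ball2 h=2 -> lands@10:L; in-air after throw: [b2@10:L b1@11:R b4@12:L b3@15:R]
Beat 10 (L): throw ball2 h=9 -> lands@19:R; in-air after throw: [b1@11:R b4@12:L b3@15:R b2@19:R]
Beat 11 (R): throw ball1 h=5 -> lands@16:L; in-air after throw: [b4@12:L b3@15:R b1@16:L b2@19:R]
Beat 12 (L): throw ball4 h=2 -> lands@14:L; in-air after throw: [b4@14:L b3@15:R b1@16:L b2@19:R]
Beat 14 (L): throw ball4 h=9 -> lands@23:R; in-air after throw: [b3@15:R b1@16:L b2@19:R b4@23:R]

Answer: ball3:lands@15:R ball1:lands@16:L ball2:lands@19:R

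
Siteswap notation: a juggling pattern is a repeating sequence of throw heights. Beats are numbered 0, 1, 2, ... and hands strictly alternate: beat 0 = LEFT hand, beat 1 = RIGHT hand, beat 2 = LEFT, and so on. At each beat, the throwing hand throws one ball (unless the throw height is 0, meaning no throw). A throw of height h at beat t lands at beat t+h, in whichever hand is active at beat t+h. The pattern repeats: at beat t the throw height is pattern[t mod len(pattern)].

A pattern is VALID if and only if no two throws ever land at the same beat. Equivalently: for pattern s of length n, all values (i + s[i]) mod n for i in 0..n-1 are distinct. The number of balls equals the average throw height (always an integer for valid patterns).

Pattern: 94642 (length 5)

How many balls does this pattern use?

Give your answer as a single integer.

Answer: 5

Derivation:
Pattern = [9, 4, 6, 4, 2], length n = 5
  position 0: throw height = 9, running sum = 9
  position 1: throw height = 4, running sum = 13
  position 2: throw height = 6, running sum = 19
  position 3: throw height = 4, running sum = 23
  position 4: throw height = 2, running sum = 25
Total sum = 25; balls = sum / n = 25 / 5 = 5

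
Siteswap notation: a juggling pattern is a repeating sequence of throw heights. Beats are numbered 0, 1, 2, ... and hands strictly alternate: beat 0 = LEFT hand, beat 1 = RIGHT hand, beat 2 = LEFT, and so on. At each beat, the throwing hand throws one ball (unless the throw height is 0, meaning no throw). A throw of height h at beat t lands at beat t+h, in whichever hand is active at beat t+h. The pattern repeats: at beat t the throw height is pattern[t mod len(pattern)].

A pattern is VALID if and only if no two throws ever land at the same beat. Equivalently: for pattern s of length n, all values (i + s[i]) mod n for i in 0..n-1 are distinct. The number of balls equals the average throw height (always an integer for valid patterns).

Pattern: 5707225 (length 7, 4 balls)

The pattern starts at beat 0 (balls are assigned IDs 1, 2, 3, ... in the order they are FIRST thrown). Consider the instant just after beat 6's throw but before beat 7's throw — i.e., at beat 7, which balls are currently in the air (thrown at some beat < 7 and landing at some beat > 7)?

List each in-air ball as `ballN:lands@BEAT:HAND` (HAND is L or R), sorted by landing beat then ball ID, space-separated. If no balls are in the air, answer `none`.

Beat 0 (L): throw ball1 h=5 -> lands@5:R; in-air after throw: [b1@5:R]
Beat 1 (R): throw ball2 h=7 -> lands@8:L; in-air after throw: [b1@5:R b2@8:L]
Beat 3 (R): throw ball3 h=7 -> lands@10:L; in-air after throw: [b1@5:R b2@8:L b3@10:L]
Beat 4 (L): throw ball4 h=2 -> lands@6:L; in-air after throw: [b1@5:R b4@6:L b2@8:L b3@10:L]
Beat 5 (R): throw ball1 h=2 -> lands@7:R; in-air after throw: [b4@6:L b1@7:R b2@8:L b3@10:L]
Beat 6 (L): throw ball4 h=5 -> lands@11:R; in-air after throw: [b1@7:R b2@8:L b3@10:L b4@11:R]
Beat 7 (R): throw ball1 h=5 -> lands@12:L; in-air after throw: [b2@8:L b3@10:L b4@11:R b1@12:L]

Answer: ball2:lands@8:L ball3:lands@10:L ball4:lands@11:R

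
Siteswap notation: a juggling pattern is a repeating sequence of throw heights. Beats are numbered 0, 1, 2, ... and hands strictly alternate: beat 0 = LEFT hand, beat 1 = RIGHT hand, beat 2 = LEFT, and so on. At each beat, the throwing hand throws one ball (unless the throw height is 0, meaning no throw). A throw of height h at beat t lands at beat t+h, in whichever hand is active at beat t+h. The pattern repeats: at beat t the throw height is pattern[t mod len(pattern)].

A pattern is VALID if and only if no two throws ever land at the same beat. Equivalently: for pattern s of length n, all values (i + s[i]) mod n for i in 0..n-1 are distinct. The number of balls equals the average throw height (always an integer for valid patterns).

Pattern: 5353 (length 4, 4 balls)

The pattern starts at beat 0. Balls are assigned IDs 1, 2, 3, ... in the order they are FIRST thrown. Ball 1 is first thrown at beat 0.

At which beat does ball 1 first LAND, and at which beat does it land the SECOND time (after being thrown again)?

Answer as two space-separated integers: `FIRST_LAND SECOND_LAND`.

Answer: 5 8

Derivation:
Beat 0 (L): throw ball1 h=5 -> lands@5:R; in-air after throw: [b1@5:R]
Beat 1 (R): throw ball2 h=3 -> lands@4:L; in-air after throw: [b2@4:L b1@5:R]
Beat 2 (L): throw ball3 h=5 -> lands@7:R; in-air after throw: [b2@4:L b1@5:R b3@7:R]
Beat 3 (R): throw ball4 h=3 -> lands@6:L; in-air after throw: [b2@4:L b1@5:R b4@6:L b3@7:R]
Beat 4 (L): throw ball2 h=5 -> lands@9:R; in-air after throw: [b1@5:R b4@6:L b3@7:R b2@9:R]
Beat 5 (R): throw ball1 h=3 -> lands@8:L; in-air after throw: [b4@6:L b3@7:R b1@8:L b2@9:R]
Beat 6 (L): throw ball4 h=5 -> lands@11:R; in-air after throw: [b3@7:R b1@8:L b2@9:R b4@11:R]
Beat 7 (R): throw ball3 h=3 -> lands@10:L; in-air after throw: [b1@8:L b2@9:R b3@10:L b4@11:R]
Beat 8 (L): throw ball1 h=5 -> lands@13:R; in-air after throw: [b2@9:R b3@10:L b4@11:R b1@13:R]
Ball 1: thrown@0 h=5 -> first land @5; rethrown@5 h=3 -> second land @8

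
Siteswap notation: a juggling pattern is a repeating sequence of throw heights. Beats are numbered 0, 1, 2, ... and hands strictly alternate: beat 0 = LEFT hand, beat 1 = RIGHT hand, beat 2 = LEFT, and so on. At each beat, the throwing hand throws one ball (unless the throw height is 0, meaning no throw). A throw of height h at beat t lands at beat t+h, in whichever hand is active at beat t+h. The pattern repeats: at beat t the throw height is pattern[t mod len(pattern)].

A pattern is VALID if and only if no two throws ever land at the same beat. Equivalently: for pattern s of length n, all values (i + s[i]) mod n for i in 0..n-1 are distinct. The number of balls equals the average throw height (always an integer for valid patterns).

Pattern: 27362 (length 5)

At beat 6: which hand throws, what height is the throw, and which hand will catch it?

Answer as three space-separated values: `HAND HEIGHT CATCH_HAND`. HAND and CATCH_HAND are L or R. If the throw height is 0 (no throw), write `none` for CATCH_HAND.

Answer: L 7 R

Derivation:
Beat 6: 6 mod 2 = 0, so hand = L
Throw height = pattern[6 mod 5] = pattern[1] = 7
Lands at beat 6+7=13, 13 mod 2 = 1, so catch hand = R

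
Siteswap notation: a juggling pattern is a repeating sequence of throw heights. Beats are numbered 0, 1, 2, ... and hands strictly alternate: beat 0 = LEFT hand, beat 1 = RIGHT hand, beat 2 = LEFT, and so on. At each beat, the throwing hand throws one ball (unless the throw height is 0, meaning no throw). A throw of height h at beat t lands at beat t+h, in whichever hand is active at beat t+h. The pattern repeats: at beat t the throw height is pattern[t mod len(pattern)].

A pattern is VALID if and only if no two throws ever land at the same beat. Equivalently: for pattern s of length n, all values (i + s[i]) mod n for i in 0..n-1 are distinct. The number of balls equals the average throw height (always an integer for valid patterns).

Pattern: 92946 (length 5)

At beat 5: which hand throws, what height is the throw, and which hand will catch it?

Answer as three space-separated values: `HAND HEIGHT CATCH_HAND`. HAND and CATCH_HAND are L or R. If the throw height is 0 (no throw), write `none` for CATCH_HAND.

Answer: R 9 L

Derivation:
Beat 5: 5 mod 2 = 1, so hand = R
Throw height = pattern[5 mod 5] = pattern[0] = 9
Lands at beat 5+9=14, 14 mod 2 = 0, so catch hand = L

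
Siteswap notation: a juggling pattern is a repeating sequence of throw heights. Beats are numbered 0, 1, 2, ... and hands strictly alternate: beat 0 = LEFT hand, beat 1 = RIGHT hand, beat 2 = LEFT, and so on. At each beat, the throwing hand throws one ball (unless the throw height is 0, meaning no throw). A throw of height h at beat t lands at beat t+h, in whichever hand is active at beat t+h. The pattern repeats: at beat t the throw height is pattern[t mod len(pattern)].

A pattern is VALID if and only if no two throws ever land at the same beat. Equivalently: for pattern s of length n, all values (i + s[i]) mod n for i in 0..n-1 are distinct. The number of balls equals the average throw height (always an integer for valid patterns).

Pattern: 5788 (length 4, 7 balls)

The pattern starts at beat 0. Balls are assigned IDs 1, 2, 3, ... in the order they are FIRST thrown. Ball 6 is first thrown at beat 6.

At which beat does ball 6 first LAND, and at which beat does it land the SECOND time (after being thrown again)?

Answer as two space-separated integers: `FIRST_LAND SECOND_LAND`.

Answer: 14 22

Derivation:
Beat 0 (L): throw ball1 h=5 -> lands@5:R; in-air after throw: [b1@5:R]
Beat 1 (R): throw ball2 h=7 -> lands@8:L; in-air after throw: [b1@5:R b2@8:L]
Beat 2 (L): throw ball3 h=8 -> lands@10:L; in-air after throw: [b1@5:R b2@8:L b3@10:L]
Beat 3 (R): throw ball4 h=8 -> lands@11:R; in-air after throw: [b1@5:R b2@8:L b3@10:L b4@11:R]
Beat 4 (L): throw ball5 h=5 -> lands@9:R; in-air after throw: [b1@5:R b2@8:L b5@9:R b3@10:L b4@11:R]
Beat 5 (R): throw ball1 h=7 -> lands@12:L; in-air after throw: [b2@8:L b5@9:R b3@10:L b4@11:R b1@12:L]
Beat 6 (L): throw ball6 h=8 -> lands@14:L; in-air after throw: [b2@8:L b5@9:R b3@10:L b4@11:R b1@12:L b6@14:L]
Beat 7 (R): throw ball7 h=8 -> lands@15:R; in-air after throw: [b2@8:L b5@9:R b3@10:L b4@11:R b1@12:L b6@14:L b7@15:R]
Beat 8 (L): throw ball2 h=5 -> lands@13:R; in-air after throw: [b5@9:R b3@10:L b4@11:R b1@12:L b2@13:R b6@14:L b7@15:R]
Beat 9 (R): throw ball5 h=7 -> lands@16:L; in-air after throw: [b3@10:L b4@11:R b1@12:L b2@13:R b6@14:L b7@15:R b5@16:L]
Beat 10 (L): throw ball3 h=8 -> lands@18:L; in-air after throw: [b4@11:R b1@12:L b2@13:R b6@14:L b7@15:R b5@16:L b3@18:L]
Beat 11 (R): throw ball4 h=8 -> lands@19:R; in-air after throw: [b1@12:L b2@13:R b6@14:L b7@15:R b5@16:L b3@18:L b4@19:R]
Beat 12 (L): throw ball1 h=5 -> lands@17:R; in-air after throw: [b2@13:R b6@14:L b7@15:R b5@16:L b1@17:R b3@18:L b4@19:R]
Beat 13 (R): throw ball2 h=7 -> lands@20:L; in-air after throw: [b6@14:L b7@15:R b5@16:L b1@17:R b3@18:L b4@19:R b2@20:L]
Beat 14 (L): throw ball6 h=8 -> lands@22:L; in-air after throw: [b7@15:R b5@16:L b1@17:R b3@18:L b4@19:R b2@20:L b6@22:L]
Beat 15 (R): throw ball7 h=8 -> lands@23:R; in-air after throw: [b5@16:L b1@17:R b3@18:L b4@19:R b2@20:L b6@22:L b7@23:R]
Beat 16 (L): throw ball5 h=5 -> lands@21:R; in-air after throw: [b1@17:R b3@18:L b4@19:R b2@20:L b5@21:R b6@22:L b7@23:R]
Beat 17 (R): throw ball1 h=7 -> lands@24:L; in-air after throw: [b3@18:L b4@19:R b2@20:L b5@21:R b6@22:L b7@23:R b1@24:L]
Beat 18 (L): throw ball3 h=8 -> lands@26:L; in-air after throw: [b4@19:R b2@20:L b5@21:R b6@22:L b7@23:R b1@24:L b3@26:L]
Beat 19 (R): throw ball4 h=8 -> lands@27:R; in-air after throw: [b2@20:L b5@21:R b6@22:L b7@23:R b1@24:L b3@26:L b4@27:R]
Beat 20 (L): throw ball2 h=5 -> lands@25:R; in-air after throw: [b5@21:R b6@22:L b7@23:R b1@24:L b2@25:R b3@26:L b4@27:R]
Beat 21 (R): throw ball5 h=7 -> lands@28:L; in-air after throw: [b6@22:L b7@23:R b1@24:L b2@25:R b3@26:L b4@27:R b5@28:L]
Beat 22 (L): throw ball6 h=8 -> lands@30:L; in-air after throw: [b7@23:R b1@24:L b2@25:R b3@26:L b4@27:R b5@28:L b6@30:L]
Ball 6: thrown@6 h=8 -> first land @14; rethrown@14 h=8 -> second land @22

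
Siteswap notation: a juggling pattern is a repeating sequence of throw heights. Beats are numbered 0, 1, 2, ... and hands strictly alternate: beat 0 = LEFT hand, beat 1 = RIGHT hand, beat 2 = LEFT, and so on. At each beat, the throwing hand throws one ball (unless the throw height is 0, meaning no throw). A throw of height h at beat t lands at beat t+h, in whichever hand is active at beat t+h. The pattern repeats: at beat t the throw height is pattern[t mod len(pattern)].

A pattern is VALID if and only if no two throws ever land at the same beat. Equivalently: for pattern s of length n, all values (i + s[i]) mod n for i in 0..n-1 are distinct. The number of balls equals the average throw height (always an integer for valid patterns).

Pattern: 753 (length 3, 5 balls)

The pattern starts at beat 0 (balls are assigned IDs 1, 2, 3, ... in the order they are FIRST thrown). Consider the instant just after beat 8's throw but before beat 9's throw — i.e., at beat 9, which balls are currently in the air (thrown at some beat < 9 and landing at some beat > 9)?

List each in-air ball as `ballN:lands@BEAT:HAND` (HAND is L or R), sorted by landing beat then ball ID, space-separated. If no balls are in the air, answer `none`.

Beat 0 (L): throw ball1 h=7 -> lands@7:R; in-air after throw: [b1@7:R]
Beat 1 (R): throw ball2 h=5 -> lands@6:L; in-air after throw: [b2@6:L b1@7:R]
Beat 2 (L): throw ball3 h=3 -> lands@5:R; in-air after throw: [b3@5:R b2@6:L b1@7:R]
Beat 3 (R): throw ball4 h=7 -> lands@10:L; in-air after throw: [b3@5:R b2@6:L b1@7:R b4@10:L]
Beat 4 (L): throw ball5 h=5 -> lands@9:R; in-air after throw: [b3@5:R b2@6:L b1@7:R b5@9:R b4@10:L]
Beat 5 (R): throw ball3 h=3 -> lands@8:L; in-air after throw: [b2@6:L b1@7:R b3@8:L b5@9:R b4@10:L]
Beat 6 (L): throw ball2 h=7 -> lands@13:R; in-air after throw: [b1@7:R b3@8:L b5@9:R b4@10:L b2@13:R]
Beat 7 (R): throw ball1 h=5 -> lands@12:L; in-air after throw: [b3@8:L b5@9:R b4@10:L b1@12:L b2@13:R]
Beat 8 (L): throw ball3 h=3 -> lands@11:R; in-air after throw: [b5@9:R b4@10:L b3@11:R b1@12:L b2@13:R]
Beat 9 (R): throw ball5 h=7 -> lands@16:L; in-air after throw: [b4@10:L b3@11:R b1@12:L b2@13:R b5@16:L]

Answer: ball4:lands@10:L ball3:lands@11:R ball1:lands@12:L ball2:lands@13:R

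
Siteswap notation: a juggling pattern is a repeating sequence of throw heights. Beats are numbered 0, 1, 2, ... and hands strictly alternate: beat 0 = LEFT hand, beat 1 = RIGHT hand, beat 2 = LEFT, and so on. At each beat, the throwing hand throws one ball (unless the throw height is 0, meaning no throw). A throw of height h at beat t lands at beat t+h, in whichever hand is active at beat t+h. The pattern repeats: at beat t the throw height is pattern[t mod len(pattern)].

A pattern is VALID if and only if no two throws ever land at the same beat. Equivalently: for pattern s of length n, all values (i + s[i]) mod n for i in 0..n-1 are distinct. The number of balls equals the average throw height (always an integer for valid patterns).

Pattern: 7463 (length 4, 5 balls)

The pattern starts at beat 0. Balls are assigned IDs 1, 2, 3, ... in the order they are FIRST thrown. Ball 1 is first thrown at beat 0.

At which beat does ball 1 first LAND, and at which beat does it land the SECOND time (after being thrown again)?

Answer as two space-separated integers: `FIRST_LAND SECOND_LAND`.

Answer: 7 10

Derivation:
Beat 0 (L): throw ball1 h=7 -> lands@7:R; in-air after throw: [b1@7:R]
Beat 1 (R): throw ball2 h=4 -> lands@5:R; in-air after throw: [b2@5:R b1@7:R]
Beat 2 (L): throw ball3 h=6 -> lands@8:L; in-air after throw: [b2@5:R b1@7:R b3@8:L]
Beat 3 (R): throw ball4 h=3 -> lands@6:L; in-air after throw: [b2@5:R b4@6:L b1@7:R b3@8:L]
Beat 4 (L): throw ball5 h=7 -> lands@11:R; in-air after throw: [b2@5:R b4@6:L b1@7:R b3@8:L b5@11:R]
Beat 5 (R): throw ball2 h=4 -> lands@9:R; in-air after throw: [b4@6:L b1@7:R b3@8:L b2@9:R b5@11:R]
Beat 6 (L): throw ball4 h=6 -> lands@12:L; in-air after throw: [b1@7:R b3@8:L b2@9:R b5@11:R b4@12:L]
Beat 7 (R): throw ball1 h=3 -> lands@10:L; in-air after throw: [b3@8:L b2@9:R b1@10:L b5@11:R b4@12:L]
Beat 8 (L): throw ball3 h=7 -> lands@15:R; in-air after throw: [b2@9:R b1@10:L b5@11:R b4@12:L b3@15:R]
Beat 9 (R): throw ball2 h=4 -> lands@13:R; in-air after throw: [b1@10:L b5@11:R b4@12:L b2@13:R b3@15:R]
Beat 10 (L): throw ball1 h=6 -> lands@16:L; in-air after throw: [b5@11:R b4@12:L b2@13:R b3@15:R b1@16:L]
Ball 1: thrown@0 h=7 -> first land @7; rethrown@7 h=3 -> second land @10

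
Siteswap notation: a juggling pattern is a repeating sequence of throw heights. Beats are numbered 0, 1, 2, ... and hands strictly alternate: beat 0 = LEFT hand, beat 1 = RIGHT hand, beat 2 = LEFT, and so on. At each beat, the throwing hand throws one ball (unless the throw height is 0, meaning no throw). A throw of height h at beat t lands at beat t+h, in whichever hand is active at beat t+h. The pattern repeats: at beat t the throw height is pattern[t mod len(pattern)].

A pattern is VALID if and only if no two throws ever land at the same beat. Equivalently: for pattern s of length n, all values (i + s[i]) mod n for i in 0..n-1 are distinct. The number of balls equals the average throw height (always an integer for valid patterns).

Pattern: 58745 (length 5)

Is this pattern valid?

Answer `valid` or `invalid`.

Answer: invalid

Derivation:
i=0: (i + s[i]) mod n = (0 + 5) mod 5 = 0
i=1: (i + s[i]) mod n = (1 + 8) mod 5 = 4
i=2: (i + s[i]) mod n = (2 + 7) mod 5 = 4
i=3: (i + s[i]) mod n = (3 + 4) mod 5 = 2
i=4: (i + s[i]) mod n = (4 + 5) mod 5 = 4
Residues: [0, 4, 4, 2, 4], distinct: False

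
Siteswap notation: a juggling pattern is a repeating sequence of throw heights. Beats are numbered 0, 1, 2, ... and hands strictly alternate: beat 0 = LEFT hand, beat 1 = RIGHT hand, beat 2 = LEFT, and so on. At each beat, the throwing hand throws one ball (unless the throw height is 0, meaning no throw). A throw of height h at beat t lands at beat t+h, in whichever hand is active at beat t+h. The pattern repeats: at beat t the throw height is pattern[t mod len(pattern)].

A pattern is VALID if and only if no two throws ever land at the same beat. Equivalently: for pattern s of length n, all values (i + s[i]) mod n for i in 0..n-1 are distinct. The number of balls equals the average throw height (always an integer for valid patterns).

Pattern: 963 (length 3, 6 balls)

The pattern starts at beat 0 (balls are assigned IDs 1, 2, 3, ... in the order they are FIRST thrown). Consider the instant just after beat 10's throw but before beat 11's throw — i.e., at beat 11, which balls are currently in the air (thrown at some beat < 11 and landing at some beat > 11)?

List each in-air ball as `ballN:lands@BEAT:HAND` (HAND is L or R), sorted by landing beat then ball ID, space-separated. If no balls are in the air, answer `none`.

Answer: ball4:lands@12:L ball2:lands@13:R ball6:lands@15:R ball5:lands@16:L ball1:lands@18:L

Derivation:
Beat 0 (L): throw ball1 h=9 -> lands@9:R; in-air after throw: [b1@9:R]
Beat 1 (R): throw ball2 h=6 -> lands@7:R; in-air after throw: [b2@7:R b1@9:R]
Beat 2 (L): throw ball3 h=3 -> lands@5:R; in-air after throw: [b3@5:R b2@7:R b1@9:R]
Beat 3 (R): throw ball4 h=9 -> lands@12:L; in-air after throw: [b3@5:R b2@7:R b1@9:R b4@12:L]
Beat 4 (L): throw ball5 h=6 -> lands@10:L; in-air after throw: [b3@5:R b2@7:R b1@9:R b5@10:L b4@12:L]
Beat 5 (R): throw ball3 h=3 -> lands@8:L; in-air after throw: [b2@7:R b3@8:L b1@9:R b5@10:L b4@12:L]
Beat 6 (L): throw ball6 h=9 -> lands@15:R; in-air after throw: [b2@7:R b3@8:L b1@9:R b5@10:L b4@12:L b6@15:R]
Beat 7 (R): throw ball2 h=6 -> lands@13:R; in-air after throw: [b3@8:L b1@9:R b5@10:L b4@12:L b2@13:R b6@15:R]
Beat 8 (L): throw ball3 h=3 -> lands@11:R; in-air after throw: [b1@9:R b5@10:L b3@11:R b4@12:L b2@13:R b6@15:R]
Beat 9 (R): throw ball1 h=9 -> lands@18:L; in-air after throw: [b5@10:L b3@11:R b4@12:L b2@13:R b6@15:R b1@18:L]
Beat 10 (L): throw ball5 h=6 -> lands@16:L; in-air after throw: [b3@11:R b4@12:L b2@13:R b6@15:R b5@16:L b1@18:L]
Beat 11 (R): throw ball3 h=3 -> lands@14:L; in-air after throw: [b4@12:L b2@13:R b3@14:L b6@15:R b5@16:L b1@18:L]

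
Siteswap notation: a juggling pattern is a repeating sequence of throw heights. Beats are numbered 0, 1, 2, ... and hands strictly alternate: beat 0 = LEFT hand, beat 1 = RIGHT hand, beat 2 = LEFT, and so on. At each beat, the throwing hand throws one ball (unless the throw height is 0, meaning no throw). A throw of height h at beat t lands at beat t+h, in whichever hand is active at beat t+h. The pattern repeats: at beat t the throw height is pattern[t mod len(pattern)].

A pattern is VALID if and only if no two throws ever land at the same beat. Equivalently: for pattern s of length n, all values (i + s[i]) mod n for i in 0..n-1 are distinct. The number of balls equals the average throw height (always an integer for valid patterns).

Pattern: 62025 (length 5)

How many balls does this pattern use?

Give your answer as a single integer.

Answer: 3

Derivation:
Pattern = [6, 2, 0, 2, 5], length n = 5
  position 0: throw height = 6, running sum = 6
  position 1: throw height = 2, running sum = 8
  position 2: throw height = 0, running sum = 8
  position 3: throw height = 2, running sum = 10
  position 4: throw height = 5, running sum = 15
Total sum = 15; balls = sum / n = 15 / 5 = 3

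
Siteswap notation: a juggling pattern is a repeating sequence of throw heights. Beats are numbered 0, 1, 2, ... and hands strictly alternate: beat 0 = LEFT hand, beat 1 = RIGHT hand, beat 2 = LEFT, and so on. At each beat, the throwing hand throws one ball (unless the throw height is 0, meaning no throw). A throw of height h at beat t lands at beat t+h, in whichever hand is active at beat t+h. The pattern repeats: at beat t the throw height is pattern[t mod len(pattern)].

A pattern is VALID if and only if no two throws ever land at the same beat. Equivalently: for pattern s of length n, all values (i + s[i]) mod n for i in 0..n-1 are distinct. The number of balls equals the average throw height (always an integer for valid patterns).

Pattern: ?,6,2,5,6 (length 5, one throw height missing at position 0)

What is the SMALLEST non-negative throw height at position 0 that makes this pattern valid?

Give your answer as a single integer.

i=0: s[i]=? (unknown)
i=1: (1 + 6) mod 5 = 2
i=2: (2 + 2) mod 5 = 4
i=3: (3 + 5) mod 5 = 3
i=4: (4 + 6) mod 5 = 0
Known residues: [0, 2, 3, 4]; need a permutation of 0..4, so missing residue r = 1
Need (0 + s) mod 5 = 1; smallest s = (1 - 0) mod 5 = 1

Answer: 1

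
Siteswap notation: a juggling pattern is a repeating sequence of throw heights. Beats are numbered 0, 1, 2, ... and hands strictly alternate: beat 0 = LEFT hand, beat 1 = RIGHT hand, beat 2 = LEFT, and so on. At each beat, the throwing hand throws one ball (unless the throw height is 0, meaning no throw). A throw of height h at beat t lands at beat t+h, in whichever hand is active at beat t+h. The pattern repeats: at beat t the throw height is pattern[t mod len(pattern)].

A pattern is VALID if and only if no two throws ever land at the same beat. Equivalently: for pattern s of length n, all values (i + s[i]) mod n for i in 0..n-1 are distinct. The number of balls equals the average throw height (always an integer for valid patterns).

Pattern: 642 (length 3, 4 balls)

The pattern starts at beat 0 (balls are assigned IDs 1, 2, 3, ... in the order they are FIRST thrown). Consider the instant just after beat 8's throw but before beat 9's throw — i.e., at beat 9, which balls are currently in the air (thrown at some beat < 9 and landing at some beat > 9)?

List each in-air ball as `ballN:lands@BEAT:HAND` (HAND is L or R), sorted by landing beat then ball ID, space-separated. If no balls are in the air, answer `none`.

Answer: ball3:lands@10:L ball2:lands@11:R ball1:lands@12:L

Derivation:
Beat 0 (L): throw ball1 h=6 -> lands@6:L; in-air after throw: [b1@6:L]
Beat 1 (R): throw ball2 h=4 -> lands@5:R; in-air after throw: [b2@5:R b1@6:L]
Beat 2 (L): throw ball3 h=2 -> lands@4:L; in-air after throw: [b3@4:L b2@5:R b1@6:L]
Beat 3 (R): throw ball4 h=6 -> lands@9:R; in-air after throw: [b3@4:L b2@5:R b1@6:L b4@9:R]
Beat 4 (L): throw ball3 h=4 -> lands@8:L; in-air after throw: [b2@5:R b1@6:L b3@8:L b4@9:R]
Beat 5 (R): throw ball2 h=2 -> lands@7:R; in-air after throw: [b1@6:L b2@7:R b3@8:L b4@9:R]
Beat 6 (L): throw ball1 h=6 -> lands@12:L; in-air after throw: [b2@7:R b3@8:L b4@9:R b1@12:L]
Beat 7 (R): throw ball2 h=4 -> lands@11:R; in-air after throw: [b3@8:L b4@9:R b2@11:R b1@12:L]
Beat 8 (L): throw ball3 h=2 -> lands@10:L; in-air after throw: [b4@9:R b3@10:L b2@11:R b1@12:L]
Beat 9 (R): throw ball4 h=6 -> lands@15:R; in-air after throw: [b3@10:L b2@11:R b1@12:L b4@15:R]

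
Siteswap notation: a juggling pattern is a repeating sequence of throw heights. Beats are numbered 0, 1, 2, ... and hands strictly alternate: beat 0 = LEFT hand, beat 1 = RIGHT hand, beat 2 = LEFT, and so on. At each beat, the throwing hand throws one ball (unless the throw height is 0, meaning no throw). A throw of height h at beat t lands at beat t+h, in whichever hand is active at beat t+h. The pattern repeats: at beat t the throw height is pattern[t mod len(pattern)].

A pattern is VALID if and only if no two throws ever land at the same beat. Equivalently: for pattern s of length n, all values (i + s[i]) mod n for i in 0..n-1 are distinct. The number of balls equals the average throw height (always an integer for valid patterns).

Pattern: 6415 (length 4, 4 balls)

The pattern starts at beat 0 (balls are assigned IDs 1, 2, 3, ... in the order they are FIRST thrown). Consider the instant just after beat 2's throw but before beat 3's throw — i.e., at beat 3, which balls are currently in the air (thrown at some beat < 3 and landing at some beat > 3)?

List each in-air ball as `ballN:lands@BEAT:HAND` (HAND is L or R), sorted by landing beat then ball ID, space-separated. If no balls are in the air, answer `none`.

Answer: ball2:lands@5:R ball1:lands@6:L

Derivation:
Beat 0 (L): throw ball1 h=6 -> lands@6:L; in-air after throw: [b1@6:L]
Beat 1 (R): throw ball2 h=4 -> lands@5:R; in-air after throw: [b2@5:R b1@6:L]
Beat 2 (L): throw ball3 h=1 -> lands@3:R; in-air after throw: [b3@3:R b2@5:R b1@6:L]
Beat 3 (R): throw ball3 h=5 -> lands@8:L; in-air after throw: [b2@5:R b1@6:L b3@8:L]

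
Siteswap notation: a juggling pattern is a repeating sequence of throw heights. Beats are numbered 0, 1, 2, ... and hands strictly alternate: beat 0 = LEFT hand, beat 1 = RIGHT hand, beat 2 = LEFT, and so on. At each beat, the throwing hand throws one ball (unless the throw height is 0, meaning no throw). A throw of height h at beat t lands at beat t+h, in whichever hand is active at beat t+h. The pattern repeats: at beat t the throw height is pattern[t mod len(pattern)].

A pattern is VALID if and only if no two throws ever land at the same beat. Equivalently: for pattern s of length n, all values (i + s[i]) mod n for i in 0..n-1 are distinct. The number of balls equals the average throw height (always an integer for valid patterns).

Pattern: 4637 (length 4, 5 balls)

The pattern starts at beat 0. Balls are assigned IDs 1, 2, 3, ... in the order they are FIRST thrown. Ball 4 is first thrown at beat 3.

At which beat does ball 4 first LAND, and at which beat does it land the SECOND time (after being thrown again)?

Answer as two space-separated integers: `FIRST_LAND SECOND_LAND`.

Answer: 10 13

Derivation:
Beat 0 (L): throw ball1 h=4 -> lands@4:L; in-air after throw: [b1@4:L]
Beat 1 (R): throw ball2 h=6 -> lands@7:R; in-air after throw: [b1@4:L b2@7:R]
Beat 2 (L): throw ball3 h=3 -> lands@5:R; in-air after throw: [b1@4:L b3@5:R b2@7:R]
Beat 3 (R): throw ball4 h=7 -> lands@10:L; in-air after throw: [b1@4:L b3@5:R b2@7:R b4@10:L]
Beat 4 (L): throw ball1 h=4 -> lands@8:L; in-air after throw: [b3@5:R b2@7:R b1@8:L b4@10:L]
Beat 5 (R): throw ball3 h=6 -> lands@11:R; in-air after throw: [b2@7:R b1@8:L b4@10:L b3@11:R]
Beat 6 (L): throw ball5 h=3 -> lands@9:R; in-air after throw: [b2@7:R b1@8:L b5@9:R b4@10:L b3@11:R]
Beat 7 (R): throw ball2 h=7 -> lands@14:L; in-air after throw: [b1@8:L b5@9:R b4@10:L b3@11:R b2@14:L]
Beat 8 (L): throw ball1 h=4 -> lands@12:L; in-air after throw: [b5@9:R b4@10:L b3@11:R b1@12:L b2@14:L]
Beat 9 (R): throw ball5 h=6 -> lands@15:R; in-air after throw: [b4@10:L b3@11:R b1@12:L b2@14:L b5@15:R]
Beat 10 (L): throw ball4 h=3 -> lands@13:R; in-air after throw: [b3@11:R b1@12:L b4@13:R b2@14:L b5@15:R]
Beat 11 (R): throw ball3 h=7 -> lands@18:L; in-air after throw: [b1@12:L b4@13:R b2@14:L b5@15:R b3@18:L]
Beat 12 (L): throw ball1 h=4 -> lands@16:L; in-air after throw: [b4@13:R b2@14:L b5@15:R b1@16:L b3@18:L]
Beat 13 (R): throw ball4 h=6 -> lands@19:R; in-air after throw: [b2@14:L b5@15:R b1@16:L b3@18:L b4@19:R]
Ball 4: thrown@3 h=7 -> first land @10; rethrown@10 h=3 -> second land @13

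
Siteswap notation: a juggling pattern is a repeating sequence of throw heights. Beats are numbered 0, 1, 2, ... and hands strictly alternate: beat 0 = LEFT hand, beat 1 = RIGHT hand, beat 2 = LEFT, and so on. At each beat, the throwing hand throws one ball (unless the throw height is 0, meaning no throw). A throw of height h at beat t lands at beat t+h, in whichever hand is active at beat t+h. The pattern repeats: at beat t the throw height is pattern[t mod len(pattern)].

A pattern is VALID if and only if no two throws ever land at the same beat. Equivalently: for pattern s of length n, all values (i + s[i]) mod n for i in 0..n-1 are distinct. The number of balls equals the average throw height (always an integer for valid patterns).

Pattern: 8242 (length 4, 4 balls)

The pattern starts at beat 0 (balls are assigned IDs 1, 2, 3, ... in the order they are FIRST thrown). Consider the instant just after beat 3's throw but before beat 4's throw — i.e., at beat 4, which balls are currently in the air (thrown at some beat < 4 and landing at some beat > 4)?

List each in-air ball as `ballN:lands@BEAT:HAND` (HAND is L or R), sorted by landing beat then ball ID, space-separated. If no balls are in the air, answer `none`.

Beat 0 (L): throw ball1 h=8 -> lands@8:L; in-air after throw: [b1@8:L]
Beat 1 (R): throw ball2 h=2 -> lands@3:R; in-air after throw: [b2@3:R b1@8:L]
Beat 2 (L): throw ball3 h=4 -> lands@6:L; in-air after throw: [b2@3:R b3@6:L b1@8:L]
Beat 3 (R): throw ball2 h=2 -> lands@5:R; in-air after throw: [b2@5:R b3@6:L b1@8:L]
Beat 4 (L): throw ball4 h=8 -> lands@12:L; in-air after throw: [b2@5:R b3@6:L b1@8:L b4@12:L]

Answer: ball2:lands@5:R ball3:lands@6:L ball1:lands@8:L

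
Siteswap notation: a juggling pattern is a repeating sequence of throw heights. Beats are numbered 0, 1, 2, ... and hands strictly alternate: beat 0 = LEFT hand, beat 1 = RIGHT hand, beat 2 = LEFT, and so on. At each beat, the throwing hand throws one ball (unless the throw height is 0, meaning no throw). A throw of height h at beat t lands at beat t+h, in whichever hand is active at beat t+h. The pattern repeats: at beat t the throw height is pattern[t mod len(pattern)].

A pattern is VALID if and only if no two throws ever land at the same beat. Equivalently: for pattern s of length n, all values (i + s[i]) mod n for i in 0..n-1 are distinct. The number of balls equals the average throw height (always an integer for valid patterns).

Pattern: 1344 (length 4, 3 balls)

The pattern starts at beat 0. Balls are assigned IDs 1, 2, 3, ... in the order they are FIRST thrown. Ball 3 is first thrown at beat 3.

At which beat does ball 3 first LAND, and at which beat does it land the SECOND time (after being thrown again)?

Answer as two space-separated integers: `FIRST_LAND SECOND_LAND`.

Beat 0 (L): throw ball1 h=1 -> lands@1:R; in-air after throw: [b1@1:R]
Beat 1 (R): throw ball1 h=3 -> lands@4:L; in-air after throw: [b1@4:L]
Beat 2 (L): throw ball2 h=4 -> lands@6:L; in-air after throw: [b1@4:L b2@6:L]
Beat 3 (R): throw ball3 h=4 -> lands@7:R; in-air after throw: [b1@4:L b2@6:L b3@7:R]
Beat 4 (L): throw ball1 h=1 -> lands@5:R; in-air after throw: [b1@5:R b2@6:L b3@7:R]
Beat 5 (R): throw ball1 h=3 -> lands@8:L; in-air after throw: [b2@6:L b3@7:R b1@8:L]
Beat 6 (L): throw ball2 h=4 -> lands@10:L; in-air after throw: [b3@7:R b1@8:L b2@10:L]
Beat 7 (R): throw ball3 h=4 -> lands@11:R; in-air after throw: [b1@8:L b2@10:L b3@11:R]
Beat 8 (L): throw ball1 h=1 -> lands@9:R; in-air after throw: [b1@9:R b2@10:L b3@11:R]
Beat 9 (R): throw ball1 h=3 -> lands@12:L; in-air after throw: [b2@10:L b3@11:R b1@12:L]
Beat 10 (L): throw ball2 h=4 -> lands@14:L; in-air after throw: [b3@11:R b1@12:L b2@14:L]
Beat 11 (R): throw ball3 h=4 -> lands@15:R; in-air after throw: [b1@12:L b2@14:L b3@15:R]
Ball 3: thrown@3 h=4 -> first land @7; rethrown@7 h=4 -> second land @11

Answer: 7 11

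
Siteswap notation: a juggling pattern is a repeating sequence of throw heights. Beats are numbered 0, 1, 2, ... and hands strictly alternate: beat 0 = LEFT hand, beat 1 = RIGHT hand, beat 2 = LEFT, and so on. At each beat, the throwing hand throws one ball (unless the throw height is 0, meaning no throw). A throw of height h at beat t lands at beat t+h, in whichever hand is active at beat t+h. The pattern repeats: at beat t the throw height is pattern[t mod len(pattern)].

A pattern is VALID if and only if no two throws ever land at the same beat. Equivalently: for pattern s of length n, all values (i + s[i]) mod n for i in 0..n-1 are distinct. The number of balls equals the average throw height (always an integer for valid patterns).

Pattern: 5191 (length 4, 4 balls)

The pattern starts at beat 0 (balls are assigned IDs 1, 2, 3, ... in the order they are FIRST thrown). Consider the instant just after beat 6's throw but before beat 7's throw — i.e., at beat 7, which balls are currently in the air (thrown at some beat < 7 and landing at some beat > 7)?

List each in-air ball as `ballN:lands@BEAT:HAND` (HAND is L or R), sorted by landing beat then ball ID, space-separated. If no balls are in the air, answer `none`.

Beat 0 (L): throw ball1 h=5 -> lands@5:R; in-air after throw: [b1@5:R]
Beat 1 (R): throw ball2 h=1 -> lands@2:L; in-air after throw: [b2@2:L b1@5:R]
Beat 2 (L): throw ball2 h=9 -> lands@11:R; in-air after throw: [b1@5:R b2@11:R]
Beat 3 (R): throw ball3 h=1 -> lands@4:L; in-air after throw: [b3@4:L b1@5:R b2@11:R]
Beat 4 (L): throw ball3 h=5 -> lands@9:R; in-air after throw: [b1@5:R b3@9:R b2@11:R]
Beat 5 (R): throw ball1 h=1 -> lands@6:L; in-air after throw: [b1@6:L b3@9:R b2@11:R]
Beat 6 (L): throw ball1 h=9 -> lands@15:R; in-air after throw: [b3@9:R b2@11:R b1@15:R]
Beat 7 (R): throw ball4 h=1 -> lands@8:L; in-air after throw: [b4@8:L b3@9:R b2@11:R b1@15:R]

Answer: ball3:lands@9:R ball2:lands@11:R ball1:lands@15:R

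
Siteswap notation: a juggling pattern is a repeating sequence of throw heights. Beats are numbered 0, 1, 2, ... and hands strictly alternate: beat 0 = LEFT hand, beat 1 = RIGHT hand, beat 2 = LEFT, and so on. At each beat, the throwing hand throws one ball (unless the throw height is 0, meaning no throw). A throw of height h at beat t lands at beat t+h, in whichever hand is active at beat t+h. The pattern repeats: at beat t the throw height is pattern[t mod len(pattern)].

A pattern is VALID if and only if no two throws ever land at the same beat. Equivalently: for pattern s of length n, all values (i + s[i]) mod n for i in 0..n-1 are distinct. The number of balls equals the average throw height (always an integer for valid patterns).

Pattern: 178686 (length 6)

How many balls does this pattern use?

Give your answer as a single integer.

Pattern = [1, 7, 8, 6, 8, 6], length n = 6
  position 0: throw height = 1, running sum = 1
  position 1: throw height = 7, running sum = 8
  position 2: throw height = 8, running sum = 16
  position 3: throw height = 6, running sum = 22
  position 4: throw height = 8, running sum = 30
  position 5: throw height = 6, running sum = 36
Total sum = 36; balls = sum / n = 36 / 6 = 6

Answer: 6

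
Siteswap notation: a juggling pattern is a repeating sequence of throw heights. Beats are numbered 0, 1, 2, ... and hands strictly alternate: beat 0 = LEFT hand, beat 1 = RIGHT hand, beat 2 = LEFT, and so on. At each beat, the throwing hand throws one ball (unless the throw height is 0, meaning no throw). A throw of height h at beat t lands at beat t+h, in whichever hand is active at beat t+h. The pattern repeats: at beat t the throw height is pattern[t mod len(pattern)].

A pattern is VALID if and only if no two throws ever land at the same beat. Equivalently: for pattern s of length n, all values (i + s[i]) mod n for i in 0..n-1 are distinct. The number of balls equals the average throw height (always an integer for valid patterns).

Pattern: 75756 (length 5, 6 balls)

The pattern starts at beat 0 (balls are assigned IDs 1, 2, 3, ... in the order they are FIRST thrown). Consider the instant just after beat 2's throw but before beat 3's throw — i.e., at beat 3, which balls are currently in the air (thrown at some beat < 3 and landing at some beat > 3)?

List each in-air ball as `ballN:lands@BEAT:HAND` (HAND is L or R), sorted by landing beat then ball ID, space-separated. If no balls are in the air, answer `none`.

Beat 0 (L): throw ball1 h=7 -> lands@7:R; in-air after throw: [b1@7:R]
Beat 1 (R): throw ball2 h=5 -> lands@6:L; in-air after throw: [b2@6:L b1@7:R]
Beat 2 (L): throw ball3 h=7 -> lands@9:R; in-air after throw: [b2@6:L b1@7:R b3@9:R]
Beat 3 (R): throw ball4 h=5 -> lands@8:L; in-air after throw: [b2@6:L b1@7:R b4@8:L b3@9:R]

Answer: ball2:lands@6:L ball1:lands@7:R ball3:lands@9:R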